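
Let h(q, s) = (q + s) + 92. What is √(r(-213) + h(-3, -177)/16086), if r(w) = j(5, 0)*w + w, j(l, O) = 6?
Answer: I*√96452918751/8043 ≈ 38.614*I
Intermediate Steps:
h(q, s) = 92 + q + s
r(w) = 7*w (r(w) = 6*w + w = 7*w)
√(r(-213) + h(-3, -177)/16086) = √(7*(-213) + (92 - 3 - 177)/16086) = √(-1491 - 88*1/16086) = √(-1491 - 44/8043) = √(-11992157/8043) = I*√96452918751/8043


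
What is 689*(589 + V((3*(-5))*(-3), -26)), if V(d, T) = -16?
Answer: 394797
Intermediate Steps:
689*(589 + V((3*(-5))*(-3), -26)) = 689*(589 - 16) = 689*573 = 394797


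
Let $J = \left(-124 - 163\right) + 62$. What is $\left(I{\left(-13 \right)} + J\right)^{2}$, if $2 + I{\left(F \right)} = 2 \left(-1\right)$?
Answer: $52441$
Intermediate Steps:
$I{\left(F \right)} = -4$ ($I{\left(F \right)} = -2 + 2 \left(-1\right) = -2 - 2 = -4$)
$J = -225$ ($J = -287 + 62 = -225$)
$\left(I{\left(-13 \right)} + J\right)^{2} = \left(-4 - 225\right)^{2} = \left(-229\right)^{2} = 52441$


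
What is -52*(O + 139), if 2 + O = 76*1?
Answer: -11076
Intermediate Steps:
O = 74 (O = -2 + 76*1 = -2 + 76 = 74)
-52*(O + 139) = -52*(74 + 139) = -52*213 = -11076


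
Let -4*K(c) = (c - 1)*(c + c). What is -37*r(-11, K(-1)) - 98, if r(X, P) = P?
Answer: -61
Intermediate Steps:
K(c) = -c*(-1 + c)/2 (K(c) = -(c - 1)*(c + c)/4 = -(-1 + c)*2*c/4 = -c*(-1 + c)/2)
-37*r(-11, K(-1)) - 98 = -37*(-1)*(1 - 1*(-1))/2 - 98 = -37*(-1)*(1 + 1)/2 - 98 = -37*(-1)*2/2 - 98 = -37*(-1) - 98 = 37 - 98 = -61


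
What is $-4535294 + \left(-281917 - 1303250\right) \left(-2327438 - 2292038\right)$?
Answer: $7322636377198$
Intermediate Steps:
$-4535294 + \left(-281917 - 1303250\right) \left(-2327438 - 2292038\right) = -4535294 - -7322640912492 = -4535294 + 7322640912492 = 7322636377198$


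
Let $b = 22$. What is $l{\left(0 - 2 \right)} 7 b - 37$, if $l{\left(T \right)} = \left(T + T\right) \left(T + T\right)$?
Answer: $2427$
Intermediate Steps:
$l{\left(T \right)} = 4 T^{2}$ ($l{\left(T \right)} = 2 T 2 T = 4 T^{2}$)
$l{\left(0 - 2 \right)} 7 b - 37 = 4 \left(0 - 2\right)^{2} \cdot 7 \cdot 22 - 37 = 4 \left(-2\right)^{2} \cdot 7 \cdot 22 - 37 = 4 \cdot 4 \cdot 7 \cdot 22 - 37 = 16 \cdot 7 \cdot 22 - 37 = 112 \cdot 22 - 37 = 2464 - 37 = 2427$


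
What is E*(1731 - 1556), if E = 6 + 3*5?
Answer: 3675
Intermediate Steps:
E = 21 (E = 6 + 15 = 21)
E*(1731 - 1556) = 21*(1731 - 1556) = 21*175 = 3675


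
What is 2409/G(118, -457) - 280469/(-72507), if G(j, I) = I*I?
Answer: 58750339544/15143014443 ≈ 3.8797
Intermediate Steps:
G(j, I) = I²
2409/G(118, -457) - 280469/(-72507) = 2409/((-457)²) - 280469/(-72507) = 2409/208849 - 280469*(-1/72507) = 2409*(1/208849) + 280469/72507 = 2409/208849 + 280469/72507 = 58750339544/15143014443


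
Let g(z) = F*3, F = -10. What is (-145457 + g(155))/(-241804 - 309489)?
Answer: 145487/551293 ≈ 0.26390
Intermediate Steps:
g(z) = -30 (g(z) = -10*3 = -30)
(-145457 + g(155))/(-241804 - 309489) = (-145457 - 30)/(-241804 - 309489) = -145487/(-551293) = -145487*(-1/551293) = 145487/551293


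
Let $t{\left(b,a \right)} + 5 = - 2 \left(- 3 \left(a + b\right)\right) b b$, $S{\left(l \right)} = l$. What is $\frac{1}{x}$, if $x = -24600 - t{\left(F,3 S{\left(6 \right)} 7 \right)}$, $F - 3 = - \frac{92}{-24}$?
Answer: $- \frac{36}{2225177} \approx -1.6178 \cdot 10^{-5}$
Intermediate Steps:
$F = \frac{41}{6}$ ($F = 3 - \frac{92}{-24} = 3 - - \frac{23}{6} = 3 + \frac{23}{6} = \frac{41}{6} \approx 6.8333$)
$t{\left(b,a \right)} = -5 + b^{2} \left(6 a + 6 b\right)$ ($t{\left(b,a \right)} = -5 + - 2 \left(- 3 \left(a + b\right)\right) b b = -5 + - 2 \left(- 3 a - 3 b\right) b^{2} = -5 + \left(6 a + 6 b\right) b^{2} = -5 + b^{2} \left(6 a + 6 b\right)$)
$x = - \frac{2225177}{36}$ ($x = -24600 - \left(-5 + 6 \left(\frac{41}{6}\right)^{3} + 6 \cdot 3 \cdot 6 \cdot 7 \left(\frac{41}{6}\right)^{2}\right) = -24600 - \left(-5 + 6 \cdot \frac{68921}{216} + 6 \cdot 18 \cdot 7 \cdot \frac{1681}{36}\right) = -24600 - \left(-5 + \frac{68921}{36} + 6 \cdot 126 \cdot \frac{1681}{36}\right) = -24600 - \left(-5 + \frac{68921}{36} + 35301\right) = -24600 - \frac{1339577}{36} = - \frac{2225177}{36} \approx -61811.0$)
$\frac{1}{x} = \frac{1}{- \frac{2225177}{36}} = - \frac{36}{2225177}$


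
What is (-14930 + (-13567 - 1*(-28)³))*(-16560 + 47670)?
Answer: -203614950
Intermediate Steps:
(-14930 + (-13567 - 1*(-28)³))*(-16560 + 47670) = (-14930 + (-13567 - 1*(-21952)))*31110 = (-14930 + (-13567 + 21952))*31110 = (-14930 + 8385)*31110 = -6545*31110 = -203614950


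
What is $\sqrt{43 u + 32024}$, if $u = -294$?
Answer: $\sqrt{19382} \approx 139.22$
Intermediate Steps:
$\sqrt{43 u + 32024} = \sqrt{43 \left(-294\right) + 32024} = \sqrt{-12642 + 32024} = \sqrt{19382}$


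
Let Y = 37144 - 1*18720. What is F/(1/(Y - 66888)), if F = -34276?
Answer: 1661152064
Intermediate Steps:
Y = 18424 (Y = 37144 - 18720 = 18424)
F/(1/(Y - 66888)) = -34276/(1/(18424 - 66888)) = -34276/(1/(-48464)) = -34276/(-1/48464) = -34276*(-48464) = 1661152064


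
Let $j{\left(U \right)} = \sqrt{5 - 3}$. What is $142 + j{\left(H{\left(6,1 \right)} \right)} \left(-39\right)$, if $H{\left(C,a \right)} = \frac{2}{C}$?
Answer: $142 - 39 \sqrt{2} \approx 86.846$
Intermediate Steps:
$j{\left(U \right)} = \sqrt{2}$
$142 + j{\left(H{\left(6,1 \right)} \right)} \left(-39\right) = 142 + \sqrt{2} \left(-39\right) = 142 - 39 \sqrt{2}$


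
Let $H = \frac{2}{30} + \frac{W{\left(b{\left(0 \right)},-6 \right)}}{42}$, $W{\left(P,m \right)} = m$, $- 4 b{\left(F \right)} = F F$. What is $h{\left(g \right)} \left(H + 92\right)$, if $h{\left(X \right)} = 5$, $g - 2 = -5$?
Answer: $\frac{9652}{21} \approx 459.62$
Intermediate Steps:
$g = -3$ ($g = 2 - 5 = -3$)
$b{\left(F \right)} = - \frac{F^{2}}{4}$ ($b{\left(F \right)} = - \frac{F F}{4} = - \frac{F^{2}}{4}$)
$H = - \frac{8}{105}$ ($H = \frac{2}{30} - \frac{6}{42} = 2 \cdot \frac{1}{30} - \frac{1}{7} = \frac{1}{15} - \frac{1}{7} = - \frac{8}{105} \approx -0.07619$)
$h{\left(g \right)} \left(H + 92\right) = 5 \left(- \frac{8}{105} + 92\right) = 5 \cdot \frac{9652}{105} = \frac{9652}{21}$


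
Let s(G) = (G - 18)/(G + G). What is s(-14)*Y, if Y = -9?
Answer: -72/7 ≈ -10.286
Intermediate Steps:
s(G) = (-18 + G)/(2*G) (s(G) = (-18 + G)/((2*G)) = (-18 + G)*(1/(2*G)) = (-18 + G)/(2*G))
s(-14)*Y = ((½)*(-18 - 14)/(-14))*(-9) = ((½)*(-1/14)*(-32))*(-9) = (8/7)*(-9) = -72/7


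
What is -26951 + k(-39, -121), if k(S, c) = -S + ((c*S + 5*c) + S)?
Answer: -22837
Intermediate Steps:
k(S, c) = 5*c + S*c (k(S, c) = -S + ((S*c + 5*c) + S) = -S + ((5*c + S*c) + S) = -S + (S + 5*c + S*c) = 5*c + S*c)
-26951 + k(-39, -121) = -26951 - 121*(5 - 39) = -26951 - 121*(-34) = -26951 + 4114 = -22837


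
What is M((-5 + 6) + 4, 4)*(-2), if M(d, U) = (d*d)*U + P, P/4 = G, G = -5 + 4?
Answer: -192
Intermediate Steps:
G = -1
P = -4 (P = 4*(-1) = -4)
M(d, U) = -4 + U*d² (M(d, U) = (d*d)*U - 4 = d²*U - 4 = U*d² - 4 = -4 + U*d²)
M((-5 + 6) + 4, 4)*(-2) = (-4 + 4*((-5 + 6) + 4)²)*(-2) = (-4 + 4*(1 + 4)²)*(-2) = (-4 + 4*5²)*(-2) = (-4 + 4*25)*(-2) = (-4 + 100)*(-2) = 96*(-2) = -192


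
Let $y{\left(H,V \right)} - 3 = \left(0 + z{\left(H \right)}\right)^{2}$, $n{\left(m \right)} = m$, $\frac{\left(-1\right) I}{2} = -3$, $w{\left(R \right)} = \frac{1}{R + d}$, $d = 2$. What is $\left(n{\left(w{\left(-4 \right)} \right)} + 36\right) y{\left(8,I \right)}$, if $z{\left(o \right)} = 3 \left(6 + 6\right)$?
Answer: $\frac{92229}{2} \approx 46115.0$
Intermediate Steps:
$w{\left(R \right)} = \frac{1}{2 + R}$ ($w{\left(R \right)} = \frac{1}{R + 2} = \frac{1}{2 + R}$)
$z{\left(o \right)} = 36$ ($z{\left(o \right)} = 3 \cdot 12 = 36$)
$I = 6$ ($I = \left(-2\right) \left(-3\right) = 6$)
$y{\left(H,V \right)} = 1299$ ($y{\left(H,V \right)} = 3 + \left(0 + 36\right)^{2} = 3 + 36^{2} = 3 + 1296 = 1299$)
$\left(n{\left(w{\left(-4 \right)} \right)} + 36\right) y{\left(8,I \right)} = \left(\frac{1}{2 - 4} + 36\right) 1299 = \left(\frac{1}{-2} + 36\right) 1299 = \left(- \frac{1}{2} + 36\right) 1299 = \frac{71}{2} \cdot 1299 = \frac{92229}{2}$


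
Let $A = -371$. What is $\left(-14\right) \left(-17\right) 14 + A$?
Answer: $2961$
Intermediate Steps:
$\left(-14\right) \left(-17\right) 14 + A = \left(-14\right) \left(-17\right) 14 - 371 = 238 \cdot 14 - 371 = 3332 - 371 = 2961$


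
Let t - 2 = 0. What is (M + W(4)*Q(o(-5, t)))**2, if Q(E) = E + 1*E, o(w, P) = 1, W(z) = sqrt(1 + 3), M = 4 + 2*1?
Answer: 100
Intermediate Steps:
t = 2 (t = 2 + 0 = 2)
M = 6 (M = 4 + 2 = 6)
W(z) = 2 (W(z) = sqrt(4) = 2)
Q(E) = 2*E (Q(E) = E + E = 2*E)
(M + W(4)*Q(o(-5, t)))**2 = (6 + 2*(2*1))**2 = (6 + 2*2)**2 = (6 + 4)**2 = 10**2 = 100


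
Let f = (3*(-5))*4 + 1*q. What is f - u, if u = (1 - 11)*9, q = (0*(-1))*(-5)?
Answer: 30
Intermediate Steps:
q = 0 (q = 0*(-5) = 0)
u = -90 (u = -10*9 = -90)
f = -60 (f = (3*(-5))*4 + 1*0 = -15*4 + 0 = -60 + 0 = -60)
f - u = -60 - 1*(-90) = -60 + 90 = 30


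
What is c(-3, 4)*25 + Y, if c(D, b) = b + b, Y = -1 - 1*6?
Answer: 193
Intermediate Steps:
Y = -7 (Y = -1 - 6 = -7)
c(D, b) = 2*b
c(-3, 4)*25 + Y = (2*4)*25 - 7 = 8*25 - 7 = 200 - 7 = 193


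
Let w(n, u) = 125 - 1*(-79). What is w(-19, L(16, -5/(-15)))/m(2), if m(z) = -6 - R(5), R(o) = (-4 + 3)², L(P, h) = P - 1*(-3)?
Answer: -204/7 ≈ -29.143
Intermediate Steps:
L(P, h) = 3 + P (L(P, h) = P + 3 = 3 + P)
R(o) = 1 (R(o) = (-1)² = 1)
m(z) = -7 (m(z) = -6 - 1*1 = -6 - 1 = -7)
w(n, u) = 204 (w(n, u) = 125 + 79 = 204)
w(-19, L(16, -5/(-15)))/m(2) = 204/(-7) = 204*(-⅐) = -204/7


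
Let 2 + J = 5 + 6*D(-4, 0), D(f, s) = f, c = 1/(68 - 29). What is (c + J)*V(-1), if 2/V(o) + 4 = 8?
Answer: -409/39 ≈ -10.487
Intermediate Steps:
c = 1/39 ≈ 0.025641
J = -21 (J = -2 + (5 + 6*(-4)) = -2 + (5 - 24) = -2 - 19 = -21)
V(o) = ½ (V(o) = 2/(-4 + 8) = 2/4 = 2*(¼) = ½)
(c + J)*V(-1) = (1/39 - 21)*(½) = -818/39*½ = -409/39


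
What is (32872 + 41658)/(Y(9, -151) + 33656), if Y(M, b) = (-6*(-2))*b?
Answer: 37265/15922 ≈ 2.3405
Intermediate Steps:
Y(M, b) = 12*b
(32872 + 41658)/(Y(9, -151) + 33656) = (32872 + 41658)/(12*(-151) + 33656) = 74530/(-1812 + 33656) = 74530/31844 = 74530*(1/31844) = 37265/15922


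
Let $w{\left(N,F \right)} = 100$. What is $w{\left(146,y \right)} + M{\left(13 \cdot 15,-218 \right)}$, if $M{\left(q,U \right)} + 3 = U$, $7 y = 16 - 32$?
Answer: $-121$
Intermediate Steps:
$y = - \frac{16}{7}$ ($y = \frac{16 - 32}{7} = \frac{1}{7} \left(-16\right) = - \frac{16}{7} \approx -2.2857$)
$M{\left(q,U \right)} = -3 + U$
$w{\left(146,y \right)} + M{\left(13 \cdot 15,-218 \right)} = 100 - 221 = -121$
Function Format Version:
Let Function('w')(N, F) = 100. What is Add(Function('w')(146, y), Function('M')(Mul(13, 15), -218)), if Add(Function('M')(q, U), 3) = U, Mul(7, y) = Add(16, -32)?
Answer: -121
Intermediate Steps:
y = Rational(-16, 7) (y = Mul(Rational(1, 7), Add(16, -32)) = Mul(Rational(1, 7), -16) = Rational(-16, 7) ≈ -2.2857)
Function('M')(q, U) = Add(-3, U)
Add(Function('w')(146, y), Function('M')(Mul(13, 15), -218)) = Add(100, Add(-3, -218)) = Add(100, -221) = -121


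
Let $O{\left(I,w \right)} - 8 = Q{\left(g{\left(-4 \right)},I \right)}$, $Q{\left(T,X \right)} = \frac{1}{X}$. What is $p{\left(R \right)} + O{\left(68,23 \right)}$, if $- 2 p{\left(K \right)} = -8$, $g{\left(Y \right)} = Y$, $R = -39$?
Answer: $\frac{817}{68} \approx 12.015$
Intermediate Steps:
$p{\left(K \right)} = 4$ ($p{\left(K \right)} = \left(- \frac{1}{2}\right) \left(-8\right) = 4$)
$O{\left(I,w \right)} = 8 + \frac{1}{I}$
$p{\left(R \right)} + O{\left(68,23 \right)} = 4 + \left(8 + \frac{1}{68}\right) = 4 + \frac{545}{68} = \frac{817}{68}$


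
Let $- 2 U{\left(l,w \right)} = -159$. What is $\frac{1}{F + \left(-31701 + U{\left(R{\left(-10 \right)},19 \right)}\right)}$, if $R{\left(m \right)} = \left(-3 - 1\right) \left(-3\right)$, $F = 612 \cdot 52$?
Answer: $\frac{2}{405} \approx 0.0049383$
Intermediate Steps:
$F = 31824$
$R{\left(m \right)} = 12$ ($R{\left(m \right)} = \left(-4\right) \left(-3\right) = 12$)
$U{\left(l,w \right)} = \frac{159}{2}$ ($U{\left(l,w \right)} = \left(- \frac{1}{2}\right) \left(-159\right) = \frac{159}{2}$)
$\frac{1}{F + \left(-31701 + U{\left(R{\left(-10 \right)},19 \right)}\right)} = \frac{1}{31824 + \left(-31701 + \frac{159}{2}\right)} = \frac{1}{31824 - \frac{63243}{2}} = \frac{1}{\frac{405}{2}} = \frac{2}{405}$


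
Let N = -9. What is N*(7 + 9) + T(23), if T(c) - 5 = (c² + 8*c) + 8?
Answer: 582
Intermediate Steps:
T(c) = 13 + c² + 8*c (T(c) = 5 + ((c² + 8*c) + 8) = 5 + (8 + c² + 8*c) = 13 + c² + 8*c)
N*(7 + 9) + T(23) = -9*(7 + 9) + (13 + 23² + 8*23) = -9*16 + (13 + 529 + 184) = -144 + 726 = 582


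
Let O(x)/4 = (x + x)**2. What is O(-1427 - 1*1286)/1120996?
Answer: 29441476/280249 ≈ 105.05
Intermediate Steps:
O(x) = 16*x**2 (O(x) = 4*(x + x)**2 = 4*(2*x)**2 = 4*(4*x**2) = 16*x**2)
O(-1427 - 1*1286)/1120996 = (16*(-1427 - 1*1286)**2)/1120996 = (16*(-1427 - 1286)**2)*(1/1120996) = (16*(-2713)**2)*(1/1120996) = (16*7360369)*(1/1120996) = 117765904*(1/1120996) = 29441476/280249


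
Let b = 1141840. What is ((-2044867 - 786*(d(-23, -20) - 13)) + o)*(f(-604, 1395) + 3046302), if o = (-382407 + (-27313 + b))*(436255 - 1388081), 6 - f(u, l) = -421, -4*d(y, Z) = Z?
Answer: -2123121907779744571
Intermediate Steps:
d(y, Z) = -Z/4
f(u, l) = 427 (f(u, l) = 6 - 1*(-421) = 6 + 421 = 427)
o = -696850851120 (o = (-382407 + (-27313 + 1141840))*(436255 - 1388081) = (-382407 + 1114527)*(-951826) = 732120*(-951826) = -696850851120)
((-2044867 - 786*(d(-23, -20) - 13)) + o)*(f(-604, 1395) + 3046302) = ((-2044867 - 786*(-¼*(-20) - 13)) - 696850851120)*(427 + 3046302) = ((-2044867 - 786*(5 - 13)) - 696850851120)*3046729 = ((-2044867 - 786*(-8)) - 696850851120)*3046729 = ((-2044867 - 1*(-6288)) - 696850851120)*3046729 = ((-2044867 + 6288) - 696850851120)*3046729 = (-2038579 - 696850851120)*3046729 = -696852889699*3046729 = -2123121907779744571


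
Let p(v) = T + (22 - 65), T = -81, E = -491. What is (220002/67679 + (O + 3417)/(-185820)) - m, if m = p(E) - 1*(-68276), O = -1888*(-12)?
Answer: -285682684617829/4192037260 ≈ -68149.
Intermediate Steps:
O = 22656
p(v) = -124 (p(v) = -81 + (22 - 65) = -81 - 43 = -124)
m = 68152 (m = -124 - 1*(-68276) = -124 + 68276 = 68152)
(220002/67679 + (O + 3417)/(-185820)) - m = (220002/67679 + (22656 + 3417)/(-185820)) - 1*68152 = (220002*(1/67679) + 26073*(-1/185820)) - 68152 = (220002/67679 - 8691/61940) - 68152 = 13038725691/4192037260 - 68152 = -285682684617829/4192037260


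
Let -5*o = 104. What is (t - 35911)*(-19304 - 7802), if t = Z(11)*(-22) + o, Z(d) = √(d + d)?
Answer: 4869836854/5 + 596332*√22 ≈ 9.7676e+8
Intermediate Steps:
Z(d) = √2*√d (Z(d) = √(2*d) = √2*√d)
o = -104/5 (o = -⅕*104 = -104/5 ≈ -20.800)
t = -104/5 - 22*√22 (t = (√2*√11)*(-22) - 104/5 = √22*(-22) - 104/5 = -22*√22 - 104/5 = -104/5 - 22*√22 ≈ -123.99)
(t - 35911)*(-19304 - 7802) = ((-104/5 - 22*√22) - 35911)*(-19304 - 7802) = (-179659/5 - 22*√22)*(-27106) = 4869836854/5 + 596332*√22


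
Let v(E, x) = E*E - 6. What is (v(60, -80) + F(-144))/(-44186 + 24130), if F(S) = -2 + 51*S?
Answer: 469/2507 ≈ 0.18708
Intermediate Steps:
v(E, x) = -6 + E² (v(E, x) = E² - 6 = -6 + E²)
(v(60, -80) + F(-144))/(-44186 + 24130) = ((-6 + 60²) + (-2 + 51*(-144)))/(-44186 + 24130) = ((-6 + 3600) + (-2 - 7344))/(-20056) = (3594 - 7346)*(-1/20056) = -3752*(-1/20056) = 469/2507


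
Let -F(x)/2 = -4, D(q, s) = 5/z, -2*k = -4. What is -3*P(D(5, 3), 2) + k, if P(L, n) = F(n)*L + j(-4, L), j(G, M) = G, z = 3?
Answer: -26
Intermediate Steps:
k = 2 (k = -½*(-4) = 2)
D(q, s) = 5/3
F(x) = 8 (F(x) = -2*(-4) = 8)
P(L, n) = -4 + 8*L (P(L, n) = 8*L - 4 = -4 + 8*L)
-3*P(D(5, 3), 2) + k = -3*(-4 + 8*(5/3)) + 2 = -3*(-4 + 40/3) + 2 = -3*28/3 + 2 = -28 + 2 = -26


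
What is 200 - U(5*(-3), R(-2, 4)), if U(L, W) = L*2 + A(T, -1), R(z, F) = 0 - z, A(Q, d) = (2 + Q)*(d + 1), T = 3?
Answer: 230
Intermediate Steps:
A(Q, d) = (1 + d)*(2 + Q) (A(Q, d) = (2 + Q)*(1 + d) = (1 + d)*(2 + Q))
R(z, F) = -z
U(L, W) = 2*L (U(L, W) = L*2 + (2 + 3 + 2*(-1) + 3*(-1)) = 2*L + (2 + 3 - 2 - 3) = 2*L + 0 = 2*L)
200 - U(5*(-3), R(-2, 4)) = 200 - 2*5*(-3) = 200 - 2*(-15) = 200 - 1*(-30) = 200 + 30 = 230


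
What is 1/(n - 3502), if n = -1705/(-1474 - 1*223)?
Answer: -1697/5941189 ≈ -0.00028563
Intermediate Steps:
n = 1705/1697 (n = -1705/(-1474 - 223) = -1705/(-1697) = -1705*(-1/1697) = 1705/1697 ≈ 1.0047)
1/(n - 3502) = 1/(1705/1697 - 3502) = 1/(-5941189/1697) = -1697/5941189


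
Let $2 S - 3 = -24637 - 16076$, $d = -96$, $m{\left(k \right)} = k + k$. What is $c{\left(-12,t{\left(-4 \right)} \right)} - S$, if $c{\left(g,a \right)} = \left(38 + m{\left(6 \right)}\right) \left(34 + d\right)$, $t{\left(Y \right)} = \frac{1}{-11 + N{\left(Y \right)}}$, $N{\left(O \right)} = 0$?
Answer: $17255$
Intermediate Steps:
$m{\left(k \right)} = 2 k$
$S = -20355$ ($S = \frac{3}{2} + \frac{-24637 - 16076}{2} = \frac{3}{2} + \frac{1}{2} \left(-40713\right) = \frac{3}{2} - \frac{40713}{2} = -20355$)
$t{\left(Y \right)} = - \frac{1}{11}$ ($t{\left(Y \right)} = \frac{1}{-11 + 0} = \frac{1}{-11} = - \frac{1}{11}$)
$c{\left(g,a \right)} = -3100$ ($c{\left(g,a \right)} = \left(38 + 2 \cdot 6\right) \left(34 - 96\right) = \left(38 + 12\right) \left(-62\right) = 50 \left(-62\right) = -3100$)
$c{\left(-12,t{\left(-4 \right)} \right)} - S = -3100 - -20355 = -3100 + 20355 = 17255$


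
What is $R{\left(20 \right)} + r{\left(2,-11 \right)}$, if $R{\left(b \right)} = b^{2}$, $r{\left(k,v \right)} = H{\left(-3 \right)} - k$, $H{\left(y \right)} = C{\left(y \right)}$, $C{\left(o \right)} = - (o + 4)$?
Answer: $397$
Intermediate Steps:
$C{\left(o \right)} = -4 - o$ ($C{\left(o \right)} = - (4 + o) = -4 - o$)
$H{\left(y \right)} = -4 - y$
$r{\left(k,v \right)} = -1 - k$ ($r{\left(k,v \right)} = \left(-4 - -3\right) - k = \left(-4 + 3\right) - k = -1 - k$)
$R{\left(20 \right)} + r{\left(2,-11 \right)} = 20^{2} - 3 = 400 - 3 = 397$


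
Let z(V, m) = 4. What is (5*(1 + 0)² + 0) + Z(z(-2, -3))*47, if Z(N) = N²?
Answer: 757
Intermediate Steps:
(5*(1 + 0)² + 0) + Z(z(-2, -3))*47 = (5*(1 + 0)² + 0) + 4²*47 = (5*1² + 0) + 16*47 = (5*1 + 0) + 752 = (5 + 0) + 752 = 5 + 752 = 757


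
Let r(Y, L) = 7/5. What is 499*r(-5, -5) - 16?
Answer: 3413/5 ≈ 682.60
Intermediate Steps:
r(Y, L) = 7/5 (r(Y, L) = 7*(1/5) = 7/5)
499*r(-5, -5) - 16 = 499*(7/5) - 16 = 3493/5 - 16 = 3413/5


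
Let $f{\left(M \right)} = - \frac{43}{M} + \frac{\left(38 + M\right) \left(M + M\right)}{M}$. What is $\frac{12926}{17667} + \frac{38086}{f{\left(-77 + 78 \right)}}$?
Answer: $\frac{673317772}{618345} \approx 1088.9$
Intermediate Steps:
$f{\left(M \right)} = 76 - \frac{43}{M} + 2 M$ ($f{\left(M \right)} = - \frac{43}{M} + \frac{\left(38 + M\right) 2 M}{M} = - \frac{43}{M} + \frac{2 M \left(38 + M\right)}{M} = - \frac{43}{M} + \left(76 + 2 M\right) = 76 - \frac{43}{M} + 2 M$)
$\frac{12926}{17667} + \frac{38086}{f{\left(-77 + 78 \right)}} = \frac{12926}{17667} + \frac{38086}{76 - \frac{43}{-77 + 78} + 2 \left(-77 + 78\right)} = 12926 \cdot \frac{1}{17667} + \frac{38086}{76 - \frac{43}{1} + 2 \cdot 1} = \frac{12926}{17667} + \frac{38086}{76 - 43 + 2} = \frac{12926}{17667} + \frac{38086}{35} = \frac{673317772}{618345}$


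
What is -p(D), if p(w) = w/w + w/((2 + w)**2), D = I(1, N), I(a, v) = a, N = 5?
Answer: -10/9 ≈ -1.1111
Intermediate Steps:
D = 1
p(w) = 1 + w/(2 + w)**2
-p(D) = -(1 + 1/(2 + 1)**2) = -(1 + 1/3**2) = -(1 + 1*(1/9)) = -(1 + 1/9) = -1*10/9 = -10/9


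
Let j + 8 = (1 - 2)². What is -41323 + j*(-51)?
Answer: -40966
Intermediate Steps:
j = -7 (j = -8 + (1 - 2)² = -8 + (-1)² = -8 + 1 = -7)
-41323 + j*(-51) = -41323 - 7*(-51) = -41323 + 357 = -40966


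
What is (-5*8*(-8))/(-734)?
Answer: -160/367 ≈ -0.43597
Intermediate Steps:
(-5*8*(-8))/(-734) = -40*(-8)*(-1/734) = 320*(-1/734) = -160/367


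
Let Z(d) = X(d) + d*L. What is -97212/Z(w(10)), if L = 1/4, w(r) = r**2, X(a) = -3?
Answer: -48606/11 ≈ -4418.7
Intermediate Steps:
L = 1/4 ≈ 0.25000
Z(d) = -3 + d/4 (Z(d) = -3 + d*(1/4) = -3 + d/4)
-97212/Z(w(10)) = -97212/(-3 + (1/4)*10**2) = -97212/(-3 + (1/4)*100) = -97212/(-3 + 25) = -97212/22 = -97212*1/22 = -48606/11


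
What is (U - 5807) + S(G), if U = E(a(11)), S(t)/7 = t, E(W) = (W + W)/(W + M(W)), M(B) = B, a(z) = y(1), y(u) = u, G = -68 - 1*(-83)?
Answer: -5701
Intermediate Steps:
G = 15 (G = -68 + 83 = 15)
a(z) = 1
E(W) = 1 (E(W) = (W + W)/(W + W) = (2*W)/((2*W)) = (2*W)*(1/(2*W)) = 1)
S(t) = 7*t
U = 1
(U - 5807) + S(G) = (1 - 5807) + 7*15 = -5806 + 105 = -5701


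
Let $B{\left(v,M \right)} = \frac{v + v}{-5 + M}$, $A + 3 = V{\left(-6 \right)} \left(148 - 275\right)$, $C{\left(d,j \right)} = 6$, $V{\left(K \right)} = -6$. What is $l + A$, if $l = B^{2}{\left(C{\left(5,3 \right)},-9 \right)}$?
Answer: $\frac{37227}{49} \approx 759.73$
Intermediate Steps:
$A = 759$ ($A = -3 - 6 \left(148 - 275\right) = -3 - -762 = -3 + 762 = 759$)
$B{\left(v,M \right)} = \frac{2 v}{-5 + M}$
$l = \frac{36}{49}$ ($l = \left(2 \cdot 6 \frac{1}{-5 - 9}\right)^{2} = \left(2 \cdot 6 \frac{1}{-14}\right)^{2} = \left(2 \cdot 6 \left(- \frac{1}{14}\right)\right)^{2} = \left(- \frac{6}{7}\right)^{2} = \frac{36}{49} \approx 0.73469$)
$l + A = \frac{36}{49} + 759 = \frac{37227}{49}$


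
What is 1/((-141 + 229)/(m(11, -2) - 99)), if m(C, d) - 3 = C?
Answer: -85/88 ≈ -0.96591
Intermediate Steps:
m(C, d) = 3 + C
1/((-141 + 229)/(m(11, -2) - 99)) = 1/((-141 + 229)/((3 + 11) - 99)) = 1/(88/(14 - 99)) = 1/(88/(-85)) = 1/(88*(-1/85)) = 1/(-88/85) = -85/88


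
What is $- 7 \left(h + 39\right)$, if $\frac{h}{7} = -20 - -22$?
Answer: $-371$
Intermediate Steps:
$h = 14$ ($h = 7 \left(-20 - -22\right) = 7 \left(-20 + 22\right) = 7 \cdot 2 = 14$)
$- 7 \left(h + 39\right) = - 7 \left(14 + 39\right) = \left(-7\right) 53 = -371$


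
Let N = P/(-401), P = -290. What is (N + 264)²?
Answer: 11268671716/160801 ≈ 70078.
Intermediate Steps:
N = 290/401 (N = -290/(-401) = -290*(-1/401) = 290/401 ≈ 0.72319)
(N + 264)² = (290/401 + 264)² = (106154/401)² = 11268671716/160801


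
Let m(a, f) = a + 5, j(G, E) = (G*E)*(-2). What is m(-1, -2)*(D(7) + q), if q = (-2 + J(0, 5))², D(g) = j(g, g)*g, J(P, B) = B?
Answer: -2708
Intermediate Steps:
j(G, E) = -2*E*G (j(G, E) = (E*G)*(-2) = -2*E*G)
D(g) = -2*g³ (D(g) = (-2*g*g)*g = (-2*g²)*g = -2*g³)
q = 9 (q = (-2 + 5)² = 3² = 9)
m(a, f) = 5 + a
m(-1, -2)*(D(7) + q) = (5 - 1)*(-2*7³ + 9) = 4*(-2*343 + 9) = 4*(-686 + 9) = 4*(-677) = -2708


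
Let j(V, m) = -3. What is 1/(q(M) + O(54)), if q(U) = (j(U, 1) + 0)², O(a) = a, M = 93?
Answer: 1/63 ≈ 0.015873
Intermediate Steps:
q(U) = 9 (q(U) = (-3 + 0)² = (-3)² = 9)
1/(q(M) + O(54)) = 1/(9 + 54) = 1/63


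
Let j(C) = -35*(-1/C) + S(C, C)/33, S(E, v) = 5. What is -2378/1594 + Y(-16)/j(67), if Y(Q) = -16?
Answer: -14983141/593765 ≈ -25.234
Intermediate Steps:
j(C) = 5/33 + 35/C (j(C) = -35*(-1/C) + 5/33 = -(-35)/C + 5*(1/33) = 35/C + 5/33 = 5/33 + 35/C)
-2378/1594 + Y(-16)/j(67) = -2378/1594 - 16/(5/33 + 35/67) = -2378*1/1594 - 16/(5/33 + 35*(1/67)) = -1189/797 - 16/(5/33 + 35/67) = -1189/797 - 16/1490/2211 = -1189/797 - 16*2211/1490 = -1189/797 - 17688/745 = -14983141/593765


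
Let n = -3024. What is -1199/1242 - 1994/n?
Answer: -3547/11592 ≈ -0.30599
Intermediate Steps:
-1199/1242 - 1994/n = -1199/1242 - 1994/(-3024) = -1199*1/1242 - 1994*(-1/3024) = -1199/1242 + 997/1512 = -3547/11592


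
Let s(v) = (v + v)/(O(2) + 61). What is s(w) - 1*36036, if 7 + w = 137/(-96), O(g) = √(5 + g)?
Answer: -6424259141/178272 + 809*√7/178272 ≈ -36036.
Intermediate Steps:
w = -809/96 (w = -7 + 137/(-96) = -7 + 137*(-1/96) = -7 - 137/96 = -809/96 ≈ -8.4271)
s(v) = 2*v/(61 + √7) (s(v) = (v + v)/(√(5 + 2) + 61) = (2*v)/(√7 + 61) = (2*v)/(61 + √7) = 2*v/(61 + √7))
s(w) - 1*36036 = ((61/1857)*(-809/96) - 1/1857*(-809/96)*√7) - 1*36036 = (-49349/178272 + 809*√7/178272) - 36036 = -6424259141/178272 + 809*√7/178272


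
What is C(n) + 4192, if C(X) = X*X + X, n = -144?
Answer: 24784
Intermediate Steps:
C(X) = X + X² (C(X) = X² + X = X + X²)
C(n) + 4192 = -144*(1 - 144) + 4192 = -144*(-143) + 4192 = 20592 + 4192 = 24784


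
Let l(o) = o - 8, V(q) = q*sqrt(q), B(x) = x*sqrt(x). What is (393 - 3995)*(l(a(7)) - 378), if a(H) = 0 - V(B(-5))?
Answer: 1390372 + 90050*5**(1/4)*(-I)**(3/2) ≈ 1.2952e+6 - 95216.0*I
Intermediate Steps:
B(x) = x**(3/2)
V(q) = q**(3/2)
a(H) = -25*5**(1/4)*(-I)**(3/2) (a(H) = 0 - ((-5)**(3/2))**(3/2) = 0 - (-5*I*sqrt(5))**(3/2) = 0 - 25*5**(1/4)*(-I)**(3/2) = -25*5**(1/4)*(-I)**(3/2))
l(o) = -8 + o
(393 - 3995)*(l(a(7)) - 378) = (393 - 3995)*((-8 - 25*5**(1/4)*(-I)**(3/2)) - 378) = -3602*(-386 - 25*5**(1/4)*(-I)**(3/2)) = 1390372 + 90050*5**(1/4)*(-I)**(3/2)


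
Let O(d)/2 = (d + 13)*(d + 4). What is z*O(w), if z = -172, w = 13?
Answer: -152048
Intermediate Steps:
O(d) = 2*(4 + d)*(13 + d) (O(d) = 2*((d + 13)*(d + 4)) = 2*((13 + d)*(4 + d)) = 2*((4 + d)*(13 + d)) = 2*(4 + d)*(13 + d))
z*O(w) = -172*(104 + 2*13**2 + 34*13) = -172*(104 + 2*169 + 442) = -172*(104 + 338 + 442) = -172*884 = -152048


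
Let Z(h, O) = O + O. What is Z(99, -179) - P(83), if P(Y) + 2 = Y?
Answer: -439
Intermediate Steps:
Z(h, O) = 2*O
P(Y) = -2 + Y
Z(99, -179) - P(83) = 2*(-179) - (-2 + 83) = -358 - 1*81 = -358 - 81 = -439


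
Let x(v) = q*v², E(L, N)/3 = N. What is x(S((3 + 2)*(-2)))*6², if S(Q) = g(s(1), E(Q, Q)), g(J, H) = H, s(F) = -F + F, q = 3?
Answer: 97200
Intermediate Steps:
E(L, N) = 3*N
s(F) = 0
S(Q) = 3*Q
x(v) = 3*v²
x(S((3 + 2)*(-2)))*6² = (3*(3*((3 + 2)*(-2)))²)*6² = (3*(3*(5*(-2)))²)*36 = (3*(3*(-10))²)*36 = (3*(-30)²)*36 = (3*900)*36 = 2700*36 = 97200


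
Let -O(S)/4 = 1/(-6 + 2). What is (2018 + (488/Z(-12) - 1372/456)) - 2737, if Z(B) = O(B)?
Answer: -26677/114 ≈ -234.01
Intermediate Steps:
O(S) = 1 (O(S) = -4/(-6 + 2) = -4/(-4) = -4*(-¼) = 1)
Z(B) = 1
(2018 + (488/Z(-12) - 1372/456)) - 2737 = (2018 + (488/1 - 1372/456)) - 2737 = (2018 + (488*1 - 1372*1/456)) - 2737 = (2018 + (488 - 343/114)) - 2737 = (2018 + 55289/114) - 2737 = 285341/114 - 2737 = -26677/114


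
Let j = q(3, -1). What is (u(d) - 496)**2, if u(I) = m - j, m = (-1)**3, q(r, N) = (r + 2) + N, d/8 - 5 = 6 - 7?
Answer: 251001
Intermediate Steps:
d = 32 (d = 40 + 8*(6 - 7) = 40 + 8*(-1) = 40 - 8 = 32)
q(r, N) = 2 + N + r (q(r, N) = (2 + r) + N = 2 + N + r)
j = 4 (j = 2 - 1 + 3 = 4)
m = -1
u(I) = -5 (u(I) = -1 - 1*4 = -1 - 4 = -5)
(u(d) - 496)**2 = (-5 - 496)**2 = (-501)**2 = 251001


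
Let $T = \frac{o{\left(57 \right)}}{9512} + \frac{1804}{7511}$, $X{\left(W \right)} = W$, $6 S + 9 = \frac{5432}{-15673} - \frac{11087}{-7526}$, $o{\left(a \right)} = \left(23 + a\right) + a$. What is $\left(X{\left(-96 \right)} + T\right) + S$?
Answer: $- \frac{6043812172578001}{62270330724168} \approx -97.058$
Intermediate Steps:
$o{\left(a \right)} = 23 + 2 a$
$S = - \frac{132672809}{101104284}$ ($S = - \frac{3}{2} + \frac{\frac{5432}{-15673} - \frac{11087}{-7526}}{6} = - \frac{3}{2} + \frac{5432 \left(- \frac{1}{15673}\right) - - \frac{11087}{7526}}{6} = - \frac{3}{2} + \frac{- \frac{776}{2239} + \frac{11087}{7526}}{6} = - \frac{3}{2} + \frac{1}{6} \cdot \frac{18983617}{16850714} = - \frac{3}{2} + \frac{18983617}{101104284} = - \frac{132672809}{101104284} \approx -1.3122$)
$T = \frac{627195}{2463608}$ ($T = \frac{23 + 2 \cdot 57}{9512} + \frac{1804}{7511} = \left(23 + 114\right) \frac{1}{9512} + 1804 \cdot \frac{1}{7511} = 137 \cdot \frac{1}{9512} + \frac{1804}{7511} = \frac{137}{9512} + \frac{1804}{7511} = \frac{627195}{2463608} \approx 0.25458$)
$\left(X{\left(-96 \right)} + T\right) + S = \left(-96 + \frac{627195}{2463608}\right) - \frac{132672809}{101104284} = - \frac{235879173}{2463608} - \frac{132672809}{101104284} = - \frac{6043812172578001}{62270330724168}$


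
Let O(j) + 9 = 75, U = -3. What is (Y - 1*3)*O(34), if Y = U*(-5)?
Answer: 792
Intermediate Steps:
Y = 15 (Y = -3*(-5) = 15)
O(j) = 66 (O(j) = -9 + 75 = 66)
(Y - 1*3)*O(34) = (15 - 1*3)*66 = (15 - 3)*66 = 12*66 = 792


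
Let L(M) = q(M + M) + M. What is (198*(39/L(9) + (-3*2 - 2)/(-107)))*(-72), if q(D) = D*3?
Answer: -7408368/749 ≈ -9891.0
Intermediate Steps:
q(D) = 3*D
L(M) = 7*M (L(M) = 3*(M + M) + M = 3*(2*M) + M = 6*M + M = 7*M)
(198*(39/L(9) + (-3*2 - 2)/(-107)))*(-72) = (198*(39/((7*9)) + (-3*2 - 2)/(-107)))*(-72) = (198*(39/63 + (-6 - 2)*(-1/107)))*(-72) = (198*(39*(1/63) - 8*(-1/107)))*(-72) = (198*(13/21 + 8/107))*(-72) = (198*(1559/2247))*(-72) = (102894/749)*(-72) = -7408368/749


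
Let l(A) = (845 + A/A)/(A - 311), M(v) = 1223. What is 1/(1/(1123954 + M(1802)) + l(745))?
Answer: 244163409/475950088 ≈ 0.51300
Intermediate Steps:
l(A) = 846/(-311 + A) (l(A) = (845 + 1)/(-311 + A) = 846/(-311 + A))
1/(1/(1123954 + M(1802)) + l(745)) = 1/(1/(1123954 + 1223) + 846/(-311 + 745)) = 1/(1/1125177 + 846/434) = 1/(1/1125177 + 846*(1/434)) = 1/(1/1125177 + 423/217) = 1/(475950088/244163409) = 244163409/475950088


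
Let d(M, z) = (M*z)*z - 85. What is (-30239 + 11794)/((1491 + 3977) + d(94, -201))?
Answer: -18445/3803077 ≈ -0.0048500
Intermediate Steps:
d(M, z) = -85 + M*z**2 (d(M, z) = M*z**2 - 85 = -85 + M*z**2)
(-30239 + 11794)/((1491 + 3977) + d(94, -201)) = (-30239 + 11794)/((1491 + 3977) + (-85 + 94*(-201)**2)) = -18445/(5468 + (-85 + 94*40401)) = -18445/(5468 + (-85 + 3797694)) = -18445/(5468 + 3797609) = -18445/3803077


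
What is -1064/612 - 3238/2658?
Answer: -200407/67779 ≈ -2.9568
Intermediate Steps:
-1064/612 - 3238/2658 = -1064*1/612 - 3238*1/2658 = -266/153 - 1619/1329 = -200407/67779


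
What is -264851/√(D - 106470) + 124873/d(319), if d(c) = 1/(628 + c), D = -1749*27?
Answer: 118254731 + 264851*I*√17077/51231 ≈ 1.1825e+8 + 675.58*I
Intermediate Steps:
D = -47223
-264851/√(D - 106470) + 124873/d(319) = -264851/√(-47223 - 106470) + 124873/(1/(628 + 319)) = -264851*(-I*√17077/51231) + 124873/(1/947) = -(-264851)*I*√17077/51231 + 124873*947 = 264851*I*√17077/51231 + 118254731 = 118254731 + 264851*I*√17077/51231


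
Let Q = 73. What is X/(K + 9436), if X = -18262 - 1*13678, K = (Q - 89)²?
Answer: -7985/2423 ≈ -3.2955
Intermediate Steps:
K = 256 (K = (73 - 89)² = (-16)² = 256)
X = -31940 (X = -18262 - 13678 = -31940)
X/(K + 9436) = -31940/(256 + 9436) = -31940/9692 = -31940*1/9692 = -7985/2423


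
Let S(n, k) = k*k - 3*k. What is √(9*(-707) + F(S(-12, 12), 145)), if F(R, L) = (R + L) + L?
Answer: I*√5965 ≈ 77.233*I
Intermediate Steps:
S(n, k) = k² - 3*k
F(R, L) = R + 2*L (F(R, L) = (L + R) + L = R + 2*L)
√(9*(-707) + F(S(-12, 12), 145)) = √(9*(-707) + (12*(-3 + 12) + 2*145)) = √(-6363 + (12*9 + 290)) = √(-6363 + (108 + 290)) = √(-6363 + 398) = √(-5965) = I*√5965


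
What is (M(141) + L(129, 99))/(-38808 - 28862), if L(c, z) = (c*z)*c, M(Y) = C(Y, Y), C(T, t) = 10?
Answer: -1647469/67670 ≈ -24.346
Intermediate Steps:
M(Y) = 10
L(c, z) = z*c**2
(M(141) + L(129, 99))/(-38808 - 28862) = (10 + 99*129**2)/(-38808 - 28862) = (10 + 99*16641)/(-67670) = (10 + 1647459)*(-1/67670) = 1647469*(-1/67670) = -1647469/67670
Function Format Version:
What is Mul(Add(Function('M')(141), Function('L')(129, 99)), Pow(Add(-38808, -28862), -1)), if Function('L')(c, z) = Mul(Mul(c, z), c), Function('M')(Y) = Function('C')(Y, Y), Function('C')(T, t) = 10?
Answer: Rational(-1647469, 67670) ≈ -24.346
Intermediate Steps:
Function('M')(Y) = 10
Function('L')(c, z) = Mul(z, Pow(c, 2))
Mul(Add(Function('M')(141), Function('L')(129, 99)), Pow(Add(-38808, -28862), -1)) = Mul(Add(10, Mul(99, Pow(129, 2))), Pow(Add(-38808, -28862), -1)) = Mul(Add(10, Mul(99, 16641)), Pow(-67670, -1)) = Mul(Add(10, 1647459), Rational(-1, 67670)) = Mul(1647469, Rational(-1, 67670)) = Rational(-1647469, 67670)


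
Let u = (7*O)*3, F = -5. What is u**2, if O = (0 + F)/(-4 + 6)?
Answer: 11025/4 ≈ 2756.3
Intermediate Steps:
O = -5/2 (O = (0 - 5)/(-4 + 6) = -5/2 ≈ -2.5000)
u = -105/2 (u = (7*(-5/2))*3 = -35/2*3 = -105/2 ≈ -52.500)
u**2 = (-105/2)**2 = 11025/4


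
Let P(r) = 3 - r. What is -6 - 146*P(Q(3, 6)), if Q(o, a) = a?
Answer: 432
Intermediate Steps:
-6 - 146*P(Q(3, 6)) = -6 - 146*(3 - 1*6) = -6 - 146*(3 - 6) = -6 - 146*(-3) = -6 + 438 = 432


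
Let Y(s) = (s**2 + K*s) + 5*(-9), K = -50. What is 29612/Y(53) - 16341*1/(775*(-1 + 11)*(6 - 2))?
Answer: 458054563/1767000 ≈ 259.23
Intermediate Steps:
Y(s) = -45 + s**2 - 50*s (Y(s) = (s**2 - 50*s) + 5*(-9) = (s**2 - 50*s) - 45 = -45 + s**2 - 50*s)
29612/Y(53) - 16341*1/(775*(-1 + 11)*(6 - 2)) = 29612/(-45 + 53**2 - 50*53) - 16341*1/(775*(-1 + 11)*(6 - 2)) = 29612/(-45 + 2809 - 2650) - 16341/(((10*4)*31)*25) = 29612/114 - 16341/((40*31)*25) = 29612*(1/114) - 16341/(1240*25) = 14806/57 - 16341/31000 = 458054563/1767000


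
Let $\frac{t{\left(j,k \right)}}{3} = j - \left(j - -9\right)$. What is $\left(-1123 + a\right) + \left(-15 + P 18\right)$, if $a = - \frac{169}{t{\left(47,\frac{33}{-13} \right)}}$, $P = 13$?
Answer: $- \frac{24239}{27} \approx -897.74$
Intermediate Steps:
$t{\left(j,k \right)} = -27$ ($t{\left(j,k \right)} = 3 \left(j - \left(j - -9\right)\right) = 3 \left(j - \left(j + 9\right)\right) = 3 \left(j - \left(9 + j\right)\right) = 3 \left(-9\right) = -27$)
$a = \frac{169}{27}$ ($a = - \frac{169}{-27} = \left(-169\right) \left(- \frac{1}{27}\right) = \frac{169}{27} \approx 6.2593$)
$\left(-1123 + a\right) + \left(-15 + P 18\right) = \left(-1123 + \frac{169}{27}\right) + \left(-15 + 13 \cdot 18\right) = - \frac{30152}{27} + \left(-15 + 234\right) = - \frac{30152}{27} + 219 = - \frac{24239}{27}$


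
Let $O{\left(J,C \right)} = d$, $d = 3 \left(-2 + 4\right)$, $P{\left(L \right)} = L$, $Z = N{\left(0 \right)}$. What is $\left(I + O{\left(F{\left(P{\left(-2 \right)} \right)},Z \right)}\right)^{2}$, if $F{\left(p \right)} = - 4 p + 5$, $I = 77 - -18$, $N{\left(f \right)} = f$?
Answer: $10201$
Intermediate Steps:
$Z = 0$
$I = 95$ ($I = 77 + 18 = 95$)
$F{\left(p \right)} = 5 - 4 p$
$d = 6$ ($d = 3 \cdot 2 = 6$)
$O{\left(J,C \right)} = 6$
$\left(I + O{\left(F{\left(P{\left(-2 \right)} \right)},Z \right)}\right)^{2} = \left(95 + 6\right)^{2} = 101^{2} = 10201$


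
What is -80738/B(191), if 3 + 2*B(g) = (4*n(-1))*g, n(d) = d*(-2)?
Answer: -161476/1525 ≈ -105.89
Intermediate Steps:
n(d) = -2*d
B(g) = -3/2 + 4*g (B(g) = -3/2 + ((4*(-2*(-1)))*g)/2 = -3/2 + ((4*2)*g)/2 = -3/2 + (8*g)/2 = -3/2 + 4*g)
-80738/B(191) = -80738/(-3/2 + 4*191) = -80738/(-3/2 + 764) = -80738/1525/2 = -80738*2/1525 = -161476/1525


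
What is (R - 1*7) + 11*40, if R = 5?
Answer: 438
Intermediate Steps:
(R - 1*7) + 11*40 = (5 - 1*7) + 11*40 = (5 - 7) + 440 = -2 + 440 = 438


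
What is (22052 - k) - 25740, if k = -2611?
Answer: -1077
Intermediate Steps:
(22052 - k) - 25740 = (22052 - 1*(-2611)) - 25740 = (22052 + 2611) - 25740 = 24663 - 25740 = -1077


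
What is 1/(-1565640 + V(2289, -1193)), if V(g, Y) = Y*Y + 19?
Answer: -1/142372 ≈ -7.0239e-6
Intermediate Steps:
V(g, Y) = 19 + Y**2 (V(g, Y) = Y**2 + 19 = 19 + Y**2)
1/(-1565640 + V(2289, -1193)) = 1/(-1565640 + (19 + (-1193)**2)) = 1/(-1565640 + (19 + 1423249)) = 1/(-1565640 + 1423268) = 1/(-142372) = -1/142372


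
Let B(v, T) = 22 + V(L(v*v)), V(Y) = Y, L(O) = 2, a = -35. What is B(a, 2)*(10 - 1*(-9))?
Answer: 456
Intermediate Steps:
B(v, T) = 24 (B(v, T) = 22 + 2 = 24)
B(a, 2)*(10 - 1*(-9)) = 24*(10 - 1*(-9)) = 24*(10 + 9) = 24*19 = 456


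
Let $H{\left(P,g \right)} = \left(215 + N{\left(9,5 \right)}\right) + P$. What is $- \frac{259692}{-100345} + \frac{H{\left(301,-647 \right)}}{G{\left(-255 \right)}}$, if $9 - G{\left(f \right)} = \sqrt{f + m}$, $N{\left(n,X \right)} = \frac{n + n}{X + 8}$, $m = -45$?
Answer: $\frac{2453512902}{165669595} + \frac{22420 i \sqrt{3}}{1651} \approx 14.81 + 23.521 i$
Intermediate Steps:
$N{\left(n,X \right)} = \frac{2 n}{8 + X}$
$H{\left(P,g \right)} = \frac{2813}{13} + P$ ($H{\left(P,g \right)} = \left(215 + 2 \cdot 9 \frac{1}{8 + 5}\right) + P = \left(215 + 2 \cdot 9 \cdot \frac{1}{13}\right) + P = \left(215 + \frac{18}{13}\right) + P = \frac{2813}{13} + P$)
$G{\left(f \right)} = 9 - \sqrt{-45 + f}$ ($G{\left(f \right)} = 9 - \sqrt{f - 45} = 9 - \sqrt{-45 + f}$)
$- \frac{259692}{-100345} + \frac{H{\left(301,-647 \right)}}{G{\left(-255 \right)}} = - \frac{259692}{-100345} + \frac{\frac{2813}{13} + 301}{9 - \sqrt{-45 - 255}} = \left(-259692\right) \left(- \frac{1}{100345}\right) + \frac{6726}{13 \left(9 - \sqrt{-300}\right)} = \frac{259692}{100345} + \frac{6726}{13 \left(9 - 10 i \sqrt{3}\right)}$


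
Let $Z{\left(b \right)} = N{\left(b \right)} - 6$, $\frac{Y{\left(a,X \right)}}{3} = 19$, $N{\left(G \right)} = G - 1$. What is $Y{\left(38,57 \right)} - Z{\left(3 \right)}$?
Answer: $61$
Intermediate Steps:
$N{\left(G \right)} = -1 + G$
$Y{\left(a,X \right)} = 57$ ($Y{\left(a,X \right)} = 3 \cdot 19 = 57$)
$Z{\left(b \right)} = -7 + b$ ($Z{\left(b \right)} = \left(-1 + b\right) - 6 = -7 + b$)
$Y{\left(38,57 \right)} - Z{\left(3 \right)} = 57 - \left(-7 + 3\right) = 57 - -4 = 57 + 4 = 61$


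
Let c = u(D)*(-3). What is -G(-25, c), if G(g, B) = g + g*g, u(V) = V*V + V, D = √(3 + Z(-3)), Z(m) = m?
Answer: -600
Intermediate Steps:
D = 0 (D = √(3 - 3) = √0 = 0)
u(V) = V + V² (u(V) = V² + V = V + V²)
c = 0 (c = (0*(1 + 0))*(-3) = (0*1)*(-3) = 0*(-3) = 0)
G(g, B) = g + g²
-G(-25, c) = -(-25)*(1 - 25) = -(-25)*(-24) = -1*600 = -600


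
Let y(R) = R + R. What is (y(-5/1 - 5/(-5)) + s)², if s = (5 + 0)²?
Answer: 289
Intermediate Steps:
y(R) = 2*R
s = 25 (s = 5² = 25)
(y(-5/1 - 5/(-5)) + s)² = (2*(-5/1 - 5/(-5)) + 25)² = (2*(-5*1 - 5*(-⅕)) + 25)² = (2*(-5 + 1) + 25)² = (2*(-4) + 25)² = (-8 + 25)² = 17² = 289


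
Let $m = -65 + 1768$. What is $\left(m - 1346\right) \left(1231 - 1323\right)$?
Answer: $-32844$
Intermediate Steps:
$m = 1703$
$\left(m - 1346\right) \left(1231 - 1323\right) = \left(1703 - 1346\right) \left(1231 - 1323\right) = 357 \left(-92\right) = -32844$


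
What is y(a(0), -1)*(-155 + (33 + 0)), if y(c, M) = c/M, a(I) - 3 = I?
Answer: 366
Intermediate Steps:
a(I) = 3 + I
y(a(0), -1)*(-155 + (33 + 0)) = ((3 + 0)/(-1))*(-155 + (33 + 0)) = (3*(-1))*(-155 + 33) = -3*(-122) = 366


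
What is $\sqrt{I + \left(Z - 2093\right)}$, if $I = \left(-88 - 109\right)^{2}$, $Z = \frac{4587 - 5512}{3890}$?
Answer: $\frac{\sqrt{22223463414}}{778} \approx 191.61$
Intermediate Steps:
$Z = - \frac{185}{778}$ ($Z = \left(4587 - 5512\right) \frac{1}{3890} = \left(-925\right) \frac{1}{3890} = - \frac{185}{778} \approx -0.23779$)
$I = 38809$ ($I = \left(-197\right)^{2} = 38809$)
$\sqrt{I + \left(Z - 2093\right)} = \sqrt{38809 - \frac{1628539}{778}} = \sqrt{\frac{28564863}{778}} = \frac{\sqrt{22223463414}}{778}$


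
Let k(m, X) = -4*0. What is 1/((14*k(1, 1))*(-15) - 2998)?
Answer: -1/2998 ≈ -0.00033356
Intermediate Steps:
k(m, X) = 0
1/((14*k(1, 1))*(-15) - 2998) = 1/((14*0)*(-15) - 2998) = 1/(0*(-15) - 2998) = 1/(0 - 2998) = 1/(-2998) = -1/2998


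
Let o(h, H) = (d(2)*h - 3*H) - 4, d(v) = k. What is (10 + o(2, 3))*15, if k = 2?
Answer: 15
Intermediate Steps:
d(v) = 2
o(h, H) = -4 - 3*H + 2*h (o(h, H) = (2*h - 3*H) - 4 = (-3*H + 2*h) - 4 = -4 - 3*H + 2*h)
(10 + o(2, 3))*15 = (10 + (-4 - 3*3 + 2*2))*15 = (10 + (-4 - 9 + 4))*15 = (10 - 9)*15 = 1*15 = 15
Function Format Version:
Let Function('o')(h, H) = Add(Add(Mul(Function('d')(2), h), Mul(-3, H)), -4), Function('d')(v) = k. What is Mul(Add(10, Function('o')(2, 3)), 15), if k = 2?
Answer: 15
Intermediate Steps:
Function('d')(v) = 2
Function('o')(h, H) = Add(-4, Mul(-3, H), Mul(2, h)) (Function('o')(h, H) = Add(Add(Mul(2, h), Mul(-3, H)), -4) = Add(Add(Mul(-3, H), Mul(2, h)), -4) = Add(-4, Mul(-3, H), Mul(2, h)))
Mul(Add(10, Function('o')(2, 3)), 15) = Mul(Add(10, Add(-4, Mul(-3, 3), Mul(2, 2))), 15) = Mul(Add(10, Add(-4, -9, 4)), 15) = Mul(Add(10, -9), 15) = Mul(1, 15) = 15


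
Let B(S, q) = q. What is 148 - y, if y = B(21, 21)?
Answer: 127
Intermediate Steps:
y = 21
148 - y = 148 - 1*21 = 148 - 21 = 127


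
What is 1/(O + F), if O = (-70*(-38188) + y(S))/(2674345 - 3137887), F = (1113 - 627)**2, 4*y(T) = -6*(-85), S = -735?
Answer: 927084/218968185889 ≈ 4.2339e-6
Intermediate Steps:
y(T) = 255/2 (y(T) = (-6*(-85))/4 = (1/4)*510 = 255/2)
F = 236196 (F = 486**2 = 236196)
O = -5346575/927084 (O = (-70*(-38188) + 255/2)/(2674345 - 3137887) = (2673160 + 255/2)/(-463542) = (5346575/2)*(-1/463542) = -5346575/927084 ≈ -5.7671)
1/(O + F) = 1/(-5346575/927084 + 236196) = 1/(218968185889/927084) = 927084/218968185889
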